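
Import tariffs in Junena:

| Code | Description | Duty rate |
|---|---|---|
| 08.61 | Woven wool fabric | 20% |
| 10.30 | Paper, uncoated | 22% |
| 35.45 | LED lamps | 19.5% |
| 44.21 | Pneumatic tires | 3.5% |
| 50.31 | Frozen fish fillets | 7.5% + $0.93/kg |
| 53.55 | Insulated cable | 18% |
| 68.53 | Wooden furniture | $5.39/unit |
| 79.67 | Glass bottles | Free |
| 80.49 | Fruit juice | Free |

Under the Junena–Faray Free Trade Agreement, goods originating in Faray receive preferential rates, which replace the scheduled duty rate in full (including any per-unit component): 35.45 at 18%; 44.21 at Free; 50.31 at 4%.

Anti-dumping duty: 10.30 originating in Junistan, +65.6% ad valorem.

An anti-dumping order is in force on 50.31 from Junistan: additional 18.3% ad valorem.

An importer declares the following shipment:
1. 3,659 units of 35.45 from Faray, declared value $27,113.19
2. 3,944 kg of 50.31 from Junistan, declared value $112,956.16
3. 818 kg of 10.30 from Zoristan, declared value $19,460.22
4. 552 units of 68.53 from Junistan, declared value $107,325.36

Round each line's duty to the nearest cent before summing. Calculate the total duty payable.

Line 1 (35.45, Faray, 3,659 units, $27,113.19):
Base rate for 35.45 is 19.5%.
Origin Faray qualifies under the Junena–Faray agreement and 35.45 is covered: preferential rate 18% applies instead.
Duty = $27,113.19 × 18% = $4,880.37.
Line 2 (50.31, Junistan, 3,944 kg, $112,956.16):
Base rate for 50.31 is 7.5% + $0.93/kg.
50.31 has an FTA preferential rate, but origin Junistan is not Faray; base rate stands.
Additional duty on 50.31 from Junistan: +18.3%. Applied ad valorem rate: 7.5% + 18.3% = 25.8%.
Duty = $112,956.16 × 25.8% + 3,944 × $0.93 = $32,810.61.
Line 3 (10.30, Zoristan, 818 kg, $19,460.22):
Base rate for 10.30 is 22%.
The additional-duty order on 10.30 targets Junistan, not Zoristan; it does not apply.
Duty = $19,460.22 × 22% = $4,281.25.
Line 4 (68.53, Junistan, 552 units, $107,325.36):
Base rate for 68.53 is $5.39/unit.
Duty = 552 × $5.39 = $2,975.28.
Total = $4,880.37 + $32,810.61 + $4,281.25 + $2,975.28 = $44,947.51.

$44,947.51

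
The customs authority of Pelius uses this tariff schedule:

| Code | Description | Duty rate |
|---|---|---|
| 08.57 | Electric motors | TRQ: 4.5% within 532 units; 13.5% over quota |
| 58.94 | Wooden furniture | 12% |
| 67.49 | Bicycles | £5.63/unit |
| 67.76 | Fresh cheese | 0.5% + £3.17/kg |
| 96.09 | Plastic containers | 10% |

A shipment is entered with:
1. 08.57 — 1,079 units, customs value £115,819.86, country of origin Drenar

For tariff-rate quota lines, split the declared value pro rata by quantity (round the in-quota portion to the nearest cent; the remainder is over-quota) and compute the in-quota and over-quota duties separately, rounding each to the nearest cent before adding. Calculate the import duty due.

£10,496.24

Line 1 (08.57, Drenar, 1,079 units, £115,819.86):
Code 08.57 is under a tariff-rate quota (threshold 532 units). In-quota: 532 units at 4.5%; over-quota: 547 units at 13.5%.
Pro-rata value split: in-quota = £115,819.86 × 532/1,079 = £57,104.88; over-quota = £115,819.86 − £57,104.88 = £58,714.98.
In-quota duty = £57,104.88 × 4.5% = £2,569.72. Over-quota duty = £58,714.98 × 13.5% = £7,926.52.
Line duty = £2,569.72 + £7,926.52 = £10,496.24.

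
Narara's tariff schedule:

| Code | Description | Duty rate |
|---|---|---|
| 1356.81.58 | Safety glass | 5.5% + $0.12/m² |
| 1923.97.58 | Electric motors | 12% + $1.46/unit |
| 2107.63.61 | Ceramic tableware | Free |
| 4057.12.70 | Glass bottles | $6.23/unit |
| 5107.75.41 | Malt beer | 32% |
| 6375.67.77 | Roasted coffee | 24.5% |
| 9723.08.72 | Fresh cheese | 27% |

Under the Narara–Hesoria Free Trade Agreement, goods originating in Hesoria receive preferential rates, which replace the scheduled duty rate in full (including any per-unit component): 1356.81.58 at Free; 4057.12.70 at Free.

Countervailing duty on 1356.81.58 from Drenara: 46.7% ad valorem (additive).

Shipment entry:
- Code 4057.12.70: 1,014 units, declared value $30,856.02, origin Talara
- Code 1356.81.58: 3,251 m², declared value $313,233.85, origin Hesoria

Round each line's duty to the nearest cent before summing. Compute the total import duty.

$6,317.22

Line 1 (4057.12.70, Talara, 1,014 units, $30,856.02):
Base rate for 4057.12.70 is $6.23/unit.
4057.12.70 has an FTA preferential rate, but origin Talara is not Hesoria; base rate stands.
Duty = 1,014 × $6.23 = $6,317.22.
Line 2 (1356.81.58, Hesoria, 3,251 m², $313,233.85):
Base rate for 1356.81.58 is 5.5% + $0.12/m².
Origin Hesoria qualifies under the Narara–Hesoria agreement and 1356.81.58 is covered: preferential rate Free applies instead.
The additional-duty order on 1356.81.58 targets Drenara, not Hesoria; it does not apply.
Duty = $313,233.85 × 0% = $0.00.
Total = $6,317.22 + $0.00 = $6,317.22.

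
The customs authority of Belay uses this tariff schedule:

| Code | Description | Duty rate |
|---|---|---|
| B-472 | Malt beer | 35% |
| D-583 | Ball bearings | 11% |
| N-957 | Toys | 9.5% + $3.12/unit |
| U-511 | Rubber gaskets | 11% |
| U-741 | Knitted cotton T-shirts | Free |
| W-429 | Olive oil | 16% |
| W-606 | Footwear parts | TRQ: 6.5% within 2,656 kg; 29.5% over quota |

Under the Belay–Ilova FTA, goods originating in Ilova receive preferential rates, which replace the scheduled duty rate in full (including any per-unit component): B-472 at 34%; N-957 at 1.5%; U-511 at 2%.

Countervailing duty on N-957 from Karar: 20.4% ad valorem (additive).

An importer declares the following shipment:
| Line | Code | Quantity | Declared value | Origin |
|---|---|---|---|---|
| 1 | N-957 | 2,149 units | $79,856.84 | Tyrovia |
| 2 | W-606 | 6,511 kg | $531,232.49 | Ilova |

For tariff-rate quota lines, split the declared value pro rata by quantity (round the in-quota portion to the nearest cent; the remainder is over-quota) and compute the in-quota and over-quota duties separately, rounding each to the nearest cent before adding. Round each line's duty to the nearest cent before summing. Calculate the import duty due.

$121,163.17

Line 1 (N-957, Tyrovia, 2,149 units, $79,856.84):
Base rate for N-957 is 9.5% + $3.12/unit.
N-957 has an FTA preferential rate, but origin Tyrovia is not Ilova; base rate stands.
The additional-duty order on N-957 targets Karar, not Tyrovia; it does not apply.
Duty = $79,856.84 × 9.5% + 2,149 × $3.12 = $14,291.28.
Line 2 (W-606, Ilova, 6,511 kg, $531,232.49):
Code W-606 is under a tariff-rate quota (threshold 2,656 kg). In-quota: 2,656 kg at 6.5%; over-quota: 3,855 kg at 29.5%.
Pro-rata value split: in-quota = $531,232.49 × 2,656/6,511 = $216,703.04; over-quota = $531,232.49 − $216,703.04 = $314,529.45.
In-quota duty = $216,703.04 × 6.5% = $14,085.70. Over-quota duty = $314,529.45 × 29.5% = $92,786.19.
Line duty = $14,085.70 + $92,786.19 = $106,871.89.
Total = $14,291.28 + $106,871.89 = $121,163.17.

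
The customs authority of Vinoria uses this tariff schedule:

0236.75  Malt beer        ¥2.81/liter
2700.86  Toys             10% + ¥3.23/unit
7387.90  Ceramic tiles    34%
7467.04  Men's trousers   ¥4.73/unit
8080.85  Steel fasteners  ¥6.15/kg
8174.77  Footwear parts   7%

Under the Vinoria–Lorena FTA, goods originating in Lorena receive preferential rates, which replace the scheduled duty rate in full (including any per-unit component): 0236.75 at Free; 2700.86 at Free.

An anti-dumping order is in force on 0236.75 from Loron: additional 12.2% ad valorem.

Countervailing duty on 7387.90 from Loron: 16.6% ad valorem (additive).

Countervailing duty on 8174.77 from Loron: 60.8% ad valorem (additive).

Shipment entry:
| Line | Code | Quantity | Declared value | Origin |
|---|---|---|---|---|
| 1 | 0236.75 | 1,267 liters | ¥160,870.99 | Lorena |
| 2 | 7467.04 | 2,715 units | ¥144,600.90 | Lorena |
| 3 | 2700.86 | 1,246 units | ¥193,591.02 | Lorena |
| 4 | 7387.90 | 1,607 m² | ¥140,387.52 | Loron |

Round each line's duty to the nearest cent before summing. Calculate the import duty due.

¥83,878.04

Line 1 (0236.75, Lorena, 1,267 liters, ¥160,870.99):
Base rate for 0236.75 is ¥2.81/liter.
Origin Lorena qualifies under the Vinoria–Lorena agreement and 0236.75 is covered: preferential rate Free applies instead.
The additional-duty order on 0236.75 targets Loron, not Lorena; it does not apply.
Duty = ¥160,870.99 × 0% = ¥0.00.
Line 2 (7467.04, Lorena, 2,715 units, ¥144,600.90):
Base rate for 7467.04 is ¥4.73/unit.
Origin Lorena is the FTA partner but 7467.04 is not on the preference list; base rate stands.
Duty = 2,715 × ¥4.73 = ¥12,841.95.
Line 3 (2700.86, Lorena, 1,246 units, ¥193,591.02):
Base rate for 2700.86 is 10% + ¥3.23/unit.
Origin Lorena qualifies under the Vinoria–Lorena agreement and 2700.86 is covered: preferential rate Free applies instead.
Duty = ¥193,591.02 × 0% = ¥0.00.
Line 4 (7387.90, Loron, 1,607 m², ¥140,387.52):
Base rate for 7387.90 is 34%.
Additional duty on 7387.90 from Loron: +16.6%. Applied ad valorem rate: 34% + 16.6% = 50.6%.
Duty = ¥140,387.52 × 50.6% = ¥71,036.09.
Total = ¥0.00 + ¥12,841.95 + ¥0.00 + ¥71,036.09 = ¥83,878.04.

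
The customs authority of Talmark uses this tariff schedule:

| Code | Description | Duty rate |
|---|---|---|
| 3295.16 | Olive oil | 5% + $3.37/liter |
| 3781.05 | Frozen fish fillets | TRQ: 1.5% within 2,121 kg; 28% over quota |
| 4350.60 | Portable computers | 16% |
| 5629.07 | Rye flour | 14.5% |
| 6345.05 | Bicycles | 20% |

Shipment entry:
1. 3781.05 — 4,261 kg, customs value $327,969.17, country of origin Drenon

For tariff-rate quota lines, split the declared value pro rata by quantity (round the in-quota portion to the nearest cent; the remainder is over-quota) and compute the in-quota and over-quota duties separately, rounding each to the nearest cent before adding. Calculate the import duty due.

$48,569.22

Line 1 (3781.05, Drenon, 4,261 kg, $327,969.17):
Code 3781.05 is under a tariff-rate quota (threshold 2,121 kg). In-quota: 2,121 kg at 1.5%; over-quota: 2,140 kg at 28%.
Pro-rata value split: in-quota = $327,969.17 × 2,121/4,261 = $163,253.37; over-quota = $327,969.17 − $163,253.37 = $164,715.80.
In-quota duty = $163,253.37 × 1.5% = $2,448.80. Over-quota duty = $164,715.80 × 28% = $46,120.42.
Line duty = $2,448.80 + $46,120.42 = $48,569.22.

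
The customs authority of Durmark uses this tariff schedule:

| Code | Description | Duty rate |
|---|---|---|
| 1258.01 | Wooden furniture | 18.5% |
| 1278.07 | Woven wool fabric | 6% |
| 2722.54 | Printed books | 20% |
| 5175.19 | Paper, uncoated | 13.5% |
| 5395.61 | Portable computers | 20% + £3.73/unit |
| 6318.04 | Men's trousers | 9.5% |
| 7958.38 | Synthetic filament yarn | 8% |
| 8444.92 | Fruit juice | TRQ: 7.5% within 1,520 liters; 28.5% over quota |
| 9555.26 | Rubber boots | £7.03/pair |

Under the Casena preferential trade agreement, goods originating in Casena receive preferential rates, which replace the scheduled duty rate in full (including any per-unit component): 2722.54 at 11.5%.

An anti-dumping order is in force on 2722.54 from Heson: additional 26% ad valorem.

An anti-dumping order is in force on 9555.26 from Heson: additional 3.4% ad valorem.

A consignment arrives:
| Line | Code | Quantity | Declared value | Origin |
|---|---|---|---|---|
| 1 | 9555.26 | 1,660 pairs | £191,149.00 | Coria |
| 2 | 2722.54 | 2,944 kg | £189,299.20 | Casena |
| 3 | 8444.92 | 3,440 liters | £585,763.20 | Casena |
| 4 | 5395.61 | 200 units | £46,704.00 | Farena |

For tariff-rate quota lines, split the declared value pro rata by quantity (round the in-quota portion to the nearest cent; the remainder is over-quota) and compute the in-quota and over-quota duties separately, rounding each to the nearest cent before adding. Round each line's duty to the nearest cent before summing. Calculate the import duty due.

Line 1 (9555.26, Coria, 1,660 pairs, £191,149.00):
Base rate for 9555.26 is £7.03/pair.
The additional-duty order on 9555.26 targets Heson, not Coria; it does not apply.
Duty = 1,660 × £7.03 = £11,669.80.
Line 2 (2722.54, Casena, 2,944 kg, £189,299.20):
Base rate for 2722.54 is 20%.
Origin Casena qualifies under the Durmark–Casena agreement and 2722.54 is covered: preferential rate 11.5% applies instead.
The additional-duty order on 2722.54 targets Heson, not Casena; it does not apply.
Duty = £189,299.20 × 11.5% = £21,769.41.
Line 3 (8444.92, Casena, 3,440 liters, £585,763.20):
Code 8444.92 is under a tariff-rate quota (threshold 1,520 liters). In-quota: 1,520 liters at 7.5%; over-quota: 1,920 liters at 28.5%.
Pro-rata value split: in-quota = £585,763.20 × 1,520/3,440 = £258,825.60; over-quota = £585,763.20 − £258,825.60 = £326,937.60.
In-quota duty = £258,825.60 × 7.5% = £19,411.92. Over-quota duty = £326,937.60 × 28.5% = £93,177.22.
Line duty = £19,411.92 + £93,177.22 = £112,589.14.
Line 4 (5395.61, Farena, 200 units, £46,704.00):
Base rate for 5395.61 is 20% + £3.73/unit.
Duty = £46,704.00 × 20% + 200 × £3.73 = £10,086.80.
Total = £11,669.80 + £21,769.41 + £112,589.14 + £10,086.80 = £156,115.15.

£156,115.15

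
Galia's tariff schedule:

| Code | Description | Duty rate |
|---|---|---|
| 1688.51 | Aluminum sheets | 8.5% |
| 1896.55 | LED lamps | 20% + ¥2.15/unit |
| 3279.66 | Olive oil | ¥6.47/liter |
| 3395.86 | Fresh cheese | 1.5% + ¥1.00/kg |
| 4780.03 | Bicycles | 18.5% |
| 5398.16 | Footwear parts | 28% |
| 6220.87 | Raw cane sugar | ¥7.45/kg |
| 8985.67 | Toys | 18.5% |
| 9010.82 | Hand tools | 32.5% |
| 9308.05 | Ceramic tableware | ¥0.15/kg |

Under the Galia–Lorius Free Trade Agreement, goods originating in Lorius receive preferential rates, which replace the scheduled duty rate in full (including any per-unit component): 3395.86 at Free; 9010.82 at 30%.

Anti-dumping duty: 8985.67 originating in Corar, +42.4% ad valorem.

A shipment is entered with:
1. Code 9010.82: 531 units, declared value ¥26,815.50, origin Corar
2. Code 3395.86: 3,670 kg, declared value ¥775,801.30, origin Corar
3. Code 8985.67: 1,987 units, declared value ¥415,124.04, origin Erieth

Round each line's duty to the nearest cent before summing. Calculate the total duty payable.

Line 1 (9010.82, Corar, 531 units, ¥26,815.50):
Base rate for 9010.82 is 32.5%.
9010.82 has an FTA preferential rate, but origin Corar is not Lorius; base rate stands.
Duty = ¥26,815.50 × 32.5% = ¥8,715.04.
Line 2 (3395.86, Corar, 3,670 kg, ¥775,801.30):
Base rate for 3395.86 is 1.5% + ¥1.00/kg.
3395.86 has an FTA preferential rate, but origin Corar is not Lorius; base rate stands.
Duty = ¥775,801.30 × 1.5% + 3,670 × ¥1.00 = ¥15,307.02.
Line 3 (8985.67, Erieth, 1,987 units, ¥415,124.04):
Base rate for 8985.67 is 18.5%.
The additional-duty order on 8985.67 targets Corar, not Erieth; it does not apply.
Duty = ¥415,124.04 × 18.5% = ¥76,797.95.
Total = ¥8,715.04 + ¥15,307.02 + ¥76,797.95 = ¥100,820.01.

¥100,820.01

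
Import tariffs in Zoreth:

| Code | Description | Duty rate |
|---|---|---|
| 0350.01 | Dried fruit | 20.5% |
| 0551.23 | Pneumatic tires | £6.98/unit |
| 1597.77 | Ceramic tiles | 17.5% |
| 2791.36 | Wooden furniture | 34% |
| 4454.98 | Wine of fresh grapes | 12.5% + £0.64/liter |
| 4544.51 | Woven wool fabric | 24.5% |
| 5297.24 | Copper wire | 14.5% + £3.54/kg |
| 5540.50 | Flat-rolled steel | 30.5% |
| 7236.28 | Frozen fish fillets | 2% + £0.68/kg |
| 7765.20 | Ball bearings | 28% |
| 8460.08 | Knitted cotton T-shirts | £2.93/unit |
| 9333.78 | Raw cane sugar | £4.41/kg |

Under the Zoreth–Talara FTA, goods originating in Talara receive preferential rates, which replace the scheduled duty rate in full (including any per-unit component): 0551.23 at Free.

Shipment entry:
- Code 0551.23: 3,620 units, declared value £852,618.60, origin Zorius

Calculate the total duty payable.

£25,267.60

Line 1 (0551.23, Zorius, 3,620 units, £852,618.60):
Base rate for 0551.23 is £6.98/unit.
0551.23 has an FTA preferential rate, but origin Zorius is not Talara; base rate stands.
Duty = 3,620 × £6.98 = £25,267.60.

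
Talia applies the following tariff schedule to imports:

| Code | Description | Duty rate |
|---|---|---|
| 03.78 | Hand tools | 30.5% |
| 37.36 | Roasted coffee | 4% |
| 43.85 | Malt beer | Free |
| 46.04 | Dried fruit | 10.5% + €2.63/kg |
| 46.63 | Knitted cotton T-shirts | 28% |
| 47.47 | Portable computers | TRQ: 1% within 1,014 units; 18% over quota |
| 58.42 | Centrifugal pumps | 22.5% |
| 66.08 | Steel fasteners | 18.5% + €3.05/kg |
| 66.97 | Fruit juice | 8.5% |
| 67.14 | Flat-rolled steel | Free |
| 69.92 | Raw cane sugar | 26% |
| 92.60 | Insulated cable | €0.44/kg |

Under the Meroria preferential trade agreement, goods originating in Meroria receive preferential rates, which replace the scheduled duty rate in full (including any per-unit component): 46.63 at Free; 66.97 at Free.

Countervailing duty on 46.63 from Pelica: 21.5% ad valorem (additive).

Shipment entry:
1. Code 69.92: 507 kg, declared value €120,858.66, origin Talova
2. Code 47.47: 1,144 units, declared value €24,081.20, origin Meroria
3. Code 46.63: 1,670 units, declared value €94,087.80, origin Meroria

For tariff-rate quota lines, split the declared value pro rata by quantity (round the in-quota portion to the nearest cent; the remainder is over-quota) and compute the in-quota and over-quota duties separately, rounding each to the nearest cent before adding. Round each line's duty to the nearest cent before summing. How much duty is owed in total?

Line 1 (69.92, Talova, 507 kg, €120,858.66):
Base rate for 69.92 is 26%.
Duty = €120,858.66 × 26% = €31,423.25.
Line 2 (47.47, Meroria, 1,144 units, €24,081.20):
Code 47.47 is under a tariff-rate quota (threshold 1,014 units). In-quota: 1,014 units at 1%; over-quota: 130 units at 18%.
Pro-rata value split: in-quota = €24,081.20 × 1,014/1,144 = €21,344.70; over-quota = €24,081.20 − €21,344.70 = €2,736.50.
In-quota duty = €21,344.70 × 1% = €213.45. Over-quota duty = €2,736.50 × 18% = €492.57.
Line duty = €213.45 + €492.57 = €706.02.
Line 3 (46.63, Meroria, 1,670 units, €94,087.80):
Base rate for 46.63 is 28%.
Origin Meroria qualifies under the Talia–Meroria agreement and 46.63 is covered: preferential rate Free applies instead.
The additional-duty order on 46.63 targets Pelica, not Meroria; it does not apply.
Duty = €94,087.80 × 0% = €0.00.
Total = €31,423.25 + €706.02 + €0.00 = €32,129.27.

€32,129.27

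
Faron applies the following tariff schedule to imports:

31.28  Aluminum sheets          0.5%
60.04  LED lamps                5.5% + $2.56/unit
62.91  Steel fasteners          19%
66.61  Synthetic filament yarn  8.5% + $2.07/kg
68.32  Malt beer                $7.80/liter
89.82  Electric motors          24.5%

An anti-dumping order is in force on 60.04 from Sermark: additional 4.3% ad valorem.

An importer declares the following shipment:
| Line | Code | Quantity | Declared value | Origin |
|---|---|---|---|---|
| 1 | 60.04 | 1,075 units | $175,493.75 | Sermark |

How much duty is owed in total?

$19,950.39

Line 1 (60.04, Sermark, 1,075 units, $175,493.75):
Base rate for 60.04 is 5.5% + $2.56/unit.
Additional duty on 60.04 from Sermark: +4.3%. Applied ad valorem rate: 5.5% + 4.3% = 9.8%.
Duty = $175,493.75 × 9.8% + 1,075 × $2.56 = $19,950.39.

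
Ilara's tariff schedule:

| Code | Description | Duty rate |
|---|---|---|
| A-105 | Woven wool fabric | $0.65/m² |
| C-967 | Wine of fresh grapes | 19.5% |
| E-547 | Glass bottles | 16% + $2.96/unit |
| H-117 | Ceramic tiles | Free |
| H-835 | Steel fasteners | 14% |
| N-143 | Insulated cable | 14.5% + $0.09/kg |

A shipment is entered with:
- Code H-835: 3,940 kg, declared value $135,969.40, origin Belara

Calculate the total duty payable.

$19,035.72

Line 1 (H-835, Belara, 3,940 kg, $135,969.40):
Base rate for H-835 is 14%.
Duty = $135,969.40 × 14% = $19,035.72.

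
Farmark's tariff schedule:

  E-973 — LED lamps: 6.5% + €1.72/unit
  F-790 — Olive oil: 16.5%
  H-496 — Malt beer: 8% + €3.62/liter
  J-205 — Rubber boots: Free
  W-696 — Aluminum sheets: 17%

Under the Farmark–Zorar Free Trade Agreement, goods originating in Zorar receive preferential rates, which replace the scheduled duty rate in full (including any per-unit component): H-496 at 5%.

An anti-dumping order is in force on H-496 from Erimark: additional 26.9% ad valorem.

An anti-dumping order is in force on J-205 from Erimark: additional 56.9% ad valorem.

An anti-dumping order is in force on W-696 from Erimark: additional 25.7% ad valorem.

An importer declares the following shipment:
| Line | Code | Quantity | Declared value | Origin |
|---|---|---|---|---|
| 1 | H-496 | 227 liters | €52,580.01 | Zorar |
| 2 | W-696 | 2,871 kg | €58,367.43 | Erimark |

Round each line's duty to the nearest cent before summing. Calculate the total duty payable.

€27,551.89

Line 1 (H-496, Zorar, 227 liters, €52,580.01):
Base rate for H-496 is 8% + €3.62/liter.
Origin Zorar qualifies under the Farmark–Zorar agreement and H-496 is covered: preferential rate 5% applies instead.
The additional-duty order on H-496 targets Erimark, not Zorar; it does not apply.
Duty = €52,580.01 × 5% = €2,629.00.
Line 2 (W-696, Erimark, 2,871 kg, €58,367.43):
Base rate for W-696 is 17%.
Additional duty on W-696 from Erimark: +25.7%. Applied ad valorem rate: 17% + 25.7% = 42.7%.
Duty = €58,367.43 × 42.7% = €24,922.89.
Total = €2,629.00 + €24,922.89 = €27,551.89.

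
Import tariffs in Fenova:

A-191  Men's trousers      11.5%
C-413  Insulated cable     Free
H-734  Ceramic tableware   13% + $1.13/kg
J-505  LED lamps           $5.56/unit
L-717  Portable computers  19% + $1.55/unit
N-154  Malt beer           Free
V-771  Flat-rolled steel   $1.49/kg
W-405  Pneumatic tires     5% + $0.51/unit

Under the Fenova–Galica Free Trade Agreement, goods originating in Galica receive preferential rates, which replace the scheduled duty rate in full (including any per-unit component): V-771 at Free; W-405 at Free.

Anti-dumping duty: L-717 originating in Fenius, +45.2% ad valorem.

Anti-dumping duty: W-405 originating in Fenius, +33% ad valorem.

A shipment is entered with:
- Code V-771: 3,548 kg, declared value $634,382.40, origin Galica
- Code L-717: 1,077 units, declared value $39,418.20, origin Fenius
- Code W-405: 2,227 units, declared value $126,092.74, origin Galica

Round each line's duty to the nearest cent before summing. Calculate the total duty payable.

Line 1 (V-771, Galica, 3,548 kg, $634,382.40):
Base rate for V-771 is $1.49/kg.
Origin Galica qualifies under the Fenova–Galica agreement and V-771 is covered: preferential rate Free applies instead.
Duty = $634,382.40 × 0% = $0.00.
Line 2 (L-717, Fenius, 1,077 units, $39,418.20):
Base rate for L-717 is 19% + $1.55/unit.
Additional duty on L-717 from Fenius: +45.2%. Applied ad valorem rate: 19% + 45.2% = 64.2%.
Duty = $39,418.20 × 64.2% + 1,077 × $1.55 = $26,975.83.
Line 3 (W-405, Galica, 2,227 units, $126,092.74):
Base rate for W-405 is 5% + $0.51/unit.
Origin Galica qualifies under the Fenova–Galica agreement and W-405 is covered: preferential rate Free applies instead.
The additional-duty order on W-405 targets Fenius, not Galica; it does not apply.
Duty = $126,092.74 × 0% = $0.00.
Total = $0.00 + $26,975.83 + $0.00 = $26,975.83.

$26,975.83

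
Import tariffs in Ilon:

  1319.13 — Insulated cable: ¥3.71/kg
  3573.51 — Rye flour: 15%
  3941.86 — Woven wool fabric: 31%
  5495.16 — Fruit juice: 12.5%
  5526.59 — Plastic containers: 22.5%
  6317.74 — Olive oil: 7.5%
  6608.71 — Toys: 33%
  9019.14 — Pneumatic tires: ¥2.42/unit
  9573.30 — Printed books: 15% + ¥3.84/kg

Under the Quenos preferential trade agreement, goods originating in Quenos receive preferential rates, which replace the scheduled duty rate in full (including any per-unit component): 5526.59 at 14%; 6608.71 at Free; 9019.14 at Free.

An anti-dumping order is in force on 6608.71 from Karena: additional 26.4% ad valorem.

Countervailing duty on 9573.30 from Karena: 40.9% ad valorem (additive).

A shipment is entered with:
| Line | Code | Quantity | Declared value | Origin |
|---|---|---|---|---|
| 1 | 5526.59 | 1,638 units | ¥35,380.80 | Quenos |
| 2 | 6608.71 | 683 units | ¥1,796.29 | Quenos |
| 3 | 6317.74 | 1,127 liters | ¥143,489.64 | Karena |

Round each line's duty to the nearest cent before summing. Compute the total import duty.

Line 1 (5526.59, Quenos, 1,638 units, ¥35,380.80):
Base rate for 5526.59 is 22.5%.
Origin Quenos qualifies under the Ilon–Quenos agreement and 5526.59 is covered: preferential rate 14% applies instead.
Duty = ¥35,380.80 × 14% = ¥4,953.31.
Line 2 (6608.71, Quenos, 683 units, ¥1,796.29):
Base rate for 6608.71 is 33%.
Origin Quenos qualifies under the Ilon–Quenos agreement and 6608.71 is covered: preferential rate Free applies instead.
The additional-duty order on 6608.71 targets Karena, not Quenos; it does not apply.
Duty = ¥1,796.29 × 0% = ¥0.00.
Line 3 (6317.74, Karena, 1,127 liters, ¥143,489.64):
Base rate for 6317.74 is 7.5%.
Duty = ¥143,489.64 × 7.5% = ¥10,761.72.
Total = ¥4,953.31 + ¥0.00 + ¥10,761.72 = ¥15,715.03.

¥15,715.03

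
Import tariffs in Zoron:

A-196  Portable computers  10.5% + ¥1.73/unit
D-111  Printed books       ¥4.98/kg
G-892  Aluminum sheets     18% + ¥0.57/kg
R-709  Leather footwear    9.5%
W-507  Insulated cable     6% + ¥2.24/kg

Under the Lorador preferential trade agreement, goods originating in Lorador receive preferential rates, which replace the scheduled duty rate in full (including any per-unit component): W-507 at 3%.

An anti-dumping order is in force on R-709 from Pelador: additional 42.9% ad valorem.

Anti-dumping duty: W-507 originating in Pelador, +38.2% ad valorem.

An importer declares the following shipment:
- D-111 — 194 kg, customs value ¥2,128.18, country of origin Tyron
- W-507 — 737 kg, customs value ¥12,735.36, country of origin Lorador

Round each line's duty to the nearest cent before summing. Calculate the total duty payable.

Line 1 (D-111, Tyron, 194 kg, ¥2,128.18):
Base rate for D-111 is ¥4.98/kg.
Duty = 194 × ¥4.98 = ¥966.12.
Line 2 (W-507, Lorador, 737 kg, ¥12,735.36):
Base rate for W-507 is 6% + ¥2.24/kg.
Origin Lorador qualifies under the Zoron–Lorador agreement and W-507 is covered: preferential rate 3% applies instead.
The additional-duty order on W-507 targets Pelador, not Lorador; it does not apply.
Duty = ¥12,735.36 × 3% = ¥382.06.
Total = ¥966.12 + ¥382.06 = ¥1,348.18.

¥1,348.18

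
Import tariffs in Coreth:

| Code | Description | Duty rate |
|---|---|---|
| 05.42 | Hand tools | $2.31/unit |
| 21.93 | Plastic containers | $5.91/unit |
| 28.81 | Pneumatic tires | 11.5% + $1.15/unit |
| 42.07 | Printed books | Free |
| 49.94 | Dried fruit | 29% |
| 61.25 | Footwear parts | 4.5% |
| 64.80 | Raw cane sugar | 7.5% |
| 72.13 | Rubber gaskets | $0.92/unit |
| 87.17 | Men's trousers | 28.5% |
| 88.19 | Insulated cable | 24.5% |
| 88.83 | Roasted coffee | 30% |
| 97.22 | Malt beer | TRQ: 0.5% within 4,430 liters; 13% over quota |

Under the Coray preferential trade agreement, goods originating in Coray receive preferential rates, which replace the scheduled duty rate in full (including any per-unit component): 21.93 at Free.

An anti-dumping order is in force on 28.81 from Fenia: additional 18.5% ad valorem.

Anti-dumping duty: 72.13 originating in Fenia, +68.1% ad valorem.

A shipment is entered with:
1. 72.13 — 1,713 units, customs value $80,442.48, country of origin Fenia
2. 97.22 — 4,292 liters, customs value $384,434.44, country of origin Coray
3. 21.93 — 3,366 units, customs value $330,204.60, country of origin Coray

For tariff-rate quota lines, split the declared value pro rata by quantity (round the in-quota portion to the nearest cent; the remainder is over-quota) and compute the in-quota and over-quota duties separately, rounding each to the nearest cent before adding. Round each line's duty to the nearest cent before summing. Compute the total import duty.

Line 1 (72.13, Fenia, 1,713 units, $80,442.48):
Base rate for 72.13 is $0.92/unit.
Additional duty on 72.13 from Fenia: +68.1% ad valorem. Applied ad valorem rate = 68.1%.
Duty = $80,442.48 × 68.1% + 1,713 × $0.92 = $56,357.29.
Line 2 (97.22, Coray, 4,292 liters, $384,434.44):
Code 97.22 is under a tariff-rate quota (threshold 4,430 liters). Quantity 4,292 liters is within the quota, so the in-quota rate 0.5% applies to the full value.
Duty = $384,434.44 × 0.5% = $1,922.17.
Line 3 (21.93, Coray, 3,366 units, $330,204.60):
Base rate for 21.93 is $5.91/unit.
Origin Coray qualifies under the Coreth–Coray agreement and 21.93 is covered: preferential rate Free applies instead.
Duty = $330,204.60 × 0% = $0.00.
Total = $56,357.29 + $1,922.17 + $0.00 = $58,279.46.

$58,279.46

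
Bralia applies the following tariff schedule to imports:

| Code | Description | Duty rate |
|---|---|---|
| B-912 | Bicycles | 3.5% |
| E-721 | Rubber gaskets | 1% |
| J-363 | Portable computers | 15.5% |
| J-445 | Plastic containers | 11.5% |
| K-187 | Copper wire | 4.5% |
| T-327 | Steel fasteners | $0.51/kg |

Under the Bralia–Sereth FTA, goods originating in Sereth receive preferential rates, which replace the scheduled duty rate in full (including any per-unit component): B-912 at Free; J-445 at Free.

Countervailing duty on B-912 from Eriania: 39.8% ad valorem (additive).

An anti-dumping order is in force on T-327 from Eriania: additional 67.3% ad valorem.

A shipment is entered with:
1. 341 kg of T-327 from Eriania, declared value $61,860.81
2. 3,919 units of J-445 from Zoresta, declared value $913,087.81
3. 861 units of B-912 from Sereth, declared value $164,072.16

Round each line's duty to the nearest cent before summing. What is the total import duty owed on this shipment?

Line 1 (T-327, Eriania, 341 kg, $61,860.81):
Base rate for T-327 is $0.51/kg.
Additional duty on T-327 from Eriania: +67.3% ad valorem. Applied ad valorem rate = 67.3%.
Duty = $61,860.81 × 67.3% + 341 × $0.51 = $41,806.24.
Line 2 (J-445, Zoresta, 3,919 units, $913,087.81):
Base rate for J-445 is 11.5%.
J-445 has an FTA preferential rate, but origin Zoresta is not Sereth; base rate stands.
Duty = $913,087.81 × 11.5% = $105,005.10.
Line 3 (B-912, Sereth, 861 units, $164,072.16):
Base rate for B-912 is 3.5%.
Origin Sereth qualifies under the Bralia–Sereth agreement and B-912 is covered: preferential rate Free applies instead.
The additional-duty order on B-912 targets Eriania, not Sereth; it does not apply.
Duty = $164,072.16 × 0% = $0.00.
Total = $41,806.24 + $105,005.10 + $0.00 = $146,811.34.

$146,811.34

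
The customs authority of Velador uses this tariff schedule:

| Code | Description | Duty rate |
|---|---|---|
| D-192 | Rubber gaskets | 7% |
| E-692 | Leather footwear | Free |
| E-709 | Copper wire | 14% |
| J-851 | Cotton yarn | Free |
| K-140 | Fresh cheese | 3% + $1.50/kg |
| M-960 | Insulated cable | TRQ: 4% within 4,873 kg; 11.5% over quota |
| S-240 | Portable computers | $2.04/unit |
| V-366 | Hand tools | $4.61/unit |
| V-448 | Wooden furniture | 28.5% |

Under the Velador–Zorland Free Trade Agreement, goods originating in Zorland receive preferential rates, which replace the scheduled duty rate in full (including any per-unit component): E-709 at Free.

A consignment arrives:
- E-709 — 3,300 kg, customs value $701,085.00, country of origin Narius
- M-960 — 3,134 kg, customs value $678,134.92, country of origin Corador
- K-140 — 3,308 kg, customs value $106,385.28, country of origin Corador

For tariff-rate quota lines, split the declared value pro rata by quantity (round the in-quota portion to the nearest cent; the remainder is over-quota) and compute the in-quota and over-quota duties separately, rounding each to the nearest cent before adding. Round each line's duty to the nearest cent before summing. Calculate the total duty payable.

$133,430.86

Line 1 (E-709, Narius, 3,300 kg, $701,085.00):
Base rate for E-709 is 14%.
E-709 has an FTA preferential rate, but origin Narius is not Zorland; base rate stands.
Duty = $701,085.00 × 14% = $98,151.90.
Line 2 (M-960, Corador, 3,134 kg, $678,134.92):
Code M-960 is under a tariff-rate quota (threshold 4,873 kg). Quantity 3,134 kg is within the quota, so the in-quota rate 4% applies to the full value.
Duty = $678,134.92 × 4% = $27,125.40.
Line 3 (K-140, Corador, 3,308 kg, $106,385.28):
Base rate for K-140 is 3% + $1.50/kg.
Duty = $106,385.28 × 3% + 3,308 × $1.50 = $8,153.56.
Total = $98,151.90 + $27,125.40 + $8,153.56 = $133,430.86.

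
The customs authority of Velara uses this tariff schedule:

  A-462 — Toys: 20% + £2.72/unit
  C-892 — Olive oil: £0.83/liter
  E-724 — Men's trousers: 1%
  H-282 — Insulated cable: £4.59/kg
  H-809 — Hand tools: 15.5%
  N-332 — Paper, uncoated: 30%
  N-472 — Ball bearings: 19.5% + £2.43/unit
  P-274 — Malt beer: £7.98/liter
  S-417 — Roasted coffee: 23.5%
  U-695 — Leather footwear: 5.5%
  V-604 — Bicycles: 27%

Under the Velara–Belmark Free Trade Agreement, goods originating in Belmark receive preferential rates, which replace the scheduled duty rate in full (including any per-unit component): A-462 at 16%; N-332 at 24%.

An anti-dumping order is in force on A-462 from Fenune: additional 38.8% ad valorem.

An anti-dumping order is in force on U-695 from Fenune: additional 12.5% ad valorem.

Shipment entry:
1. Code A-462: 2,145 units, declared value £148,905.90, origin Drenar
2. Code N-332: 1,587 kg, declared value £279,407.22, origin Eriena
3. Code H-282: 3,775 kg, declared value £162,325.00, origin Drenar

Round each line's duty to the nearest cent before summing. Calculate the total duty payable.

£136,765.00

Line 1 (A-462, Drenar, 2,145 units, £148,905.90):
Base rate for A-462 is 20% + £2.72/unit.
A-462 has an FTA preferential rate, but origin Drenar is not Belmark; base rate stands.
The additional-duty order on A-462 targets Fenune, not Drenar; it does not apply.
Duty = £148,905.90 × 20% + 2,145 × £2.72 = £35,615.58.
Line 2 (N-332, Eriena, 1,587 kg, £279,407.22):
Base rate for N-332 is 30%.
N-332 has an FTA preferential rate, but origin Eriena is not Belmark; base rate stands.
Duty = £279,407.22 × 30% = £83,822.17.
Line 3 (H-282, Drenar, 3,775 kg, £162,325.00):
Base rate for H-282 is £4.59/kg.
Duty = 3,775 × £4.59 = £17,327.25.
Total = £35,615.58 + £83,822.17 + £17,327.25 = £136,765.00.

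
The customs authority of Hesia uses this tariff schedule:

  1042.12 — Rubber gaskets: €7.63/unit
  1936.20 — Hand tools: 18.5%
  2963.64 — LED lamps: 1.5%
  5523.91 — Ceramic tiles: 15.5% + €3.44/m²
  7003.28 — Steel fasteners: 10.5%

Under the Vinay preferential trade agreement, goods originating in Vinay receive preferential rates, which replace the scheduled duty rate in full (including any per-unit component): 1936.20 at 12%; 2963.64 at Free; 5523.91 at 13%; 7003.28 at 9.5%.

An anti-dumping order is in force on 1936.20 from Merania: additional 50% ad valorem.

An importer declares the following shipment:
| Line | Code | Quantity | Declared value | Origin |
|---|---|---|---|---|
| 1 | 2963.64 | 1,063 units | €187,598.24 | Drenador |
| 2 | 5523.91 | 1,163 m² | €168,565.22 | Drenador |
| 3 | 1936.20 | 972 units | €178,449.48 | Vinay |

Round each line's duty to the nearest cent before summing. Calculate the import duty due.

€54,356.24

Line 1 (2963.64, Drenador, 1,063 units, €187,598.24):
Base rate for 2963.64 is 1.5%.
2963.64 has an FTA preferential rate, but origin Drenador is not Vinay; base rate stands.
Duty = €187,598.24 × 1.5% = €2,813.97.
Line 2 (5523.91, Drenador, 1,163 m², €168,565.22):
Base rate for 5523.91 is 15.5% + €3.44/m².
5523.91 has an FTA preferential rate, but origin Drenador is not Vinay; base rate stands.
Duty = €168,565.22 × 15.5% + 1,163 × €3.44 = €30,128.33.
Line 3 (1936.20, Vinay, 972 units, €178,449.48):
Base rate for 1936.20 is 18.5%.
Origin Vinay qualifies under the Hesia–Vinay agreement and 1936.20 is covered: preferential rate 12% applies instead.
The additional-duty order on 1936.20 targets Merania, not Vinay; it does not apply.
Duty = €178,449.48 × 12% = €21,413.94.
Total = €2,813.97 + €30,128.33 + €21,413.94 = €54,356.24.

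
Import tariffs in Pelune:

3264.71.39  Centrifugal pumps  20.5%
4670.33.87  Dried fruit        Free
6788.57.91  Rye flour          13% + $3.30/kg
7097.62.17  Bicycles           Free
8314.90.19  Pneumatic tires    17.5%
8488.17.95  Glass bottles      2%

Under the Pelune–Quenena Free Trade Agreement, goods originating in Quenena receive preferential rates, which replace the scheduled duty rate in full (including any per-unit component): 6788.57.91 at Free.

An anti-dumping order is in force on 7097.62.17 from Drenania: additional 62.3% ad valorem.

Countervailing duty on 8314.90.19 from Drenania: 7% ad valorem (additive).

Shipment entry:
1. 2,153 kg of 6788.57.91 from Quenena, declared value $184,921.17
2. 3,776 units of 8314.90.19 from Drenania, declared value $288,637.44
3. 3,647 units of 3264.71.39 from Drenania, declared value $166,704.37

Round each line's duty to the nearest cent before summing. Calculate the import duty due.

Line 1 (6788.57.91, Quenena, 2,153 kg, $184,921.17):
Base rate for 6788.57.91 is 13% + $3.30/kg.
Origin Quenena qualifies under the Pelune–Quenena agreement and 6788.57.91 is covered: preferential rate Free applies instead.
Duty = $184,921.17 × 0% = $0.00.
Line 2 (8314.90.19, Drenania, 3,776 units, $288,637.44):
Base rate for 8314.90.19 is 17.5%.
Additional duty on 8314.90.19 from Drenania: +7%. Applied ad valorem rate: 17.5% + 7% = 24.5%.
Duty = $288,637.44 × 24.5% = $70,716.17.
Line 3 (3264.71.39, Drenania, 3,647 units, $166,704.37):
Base rate for 3264.71.39 is 20.5%.
Duty = $166,704.37 × 20.5% = $34,174.40.
Total = $0.00 + $70,716.17 + $34,174.40 = $104,890.57.

$104,890.57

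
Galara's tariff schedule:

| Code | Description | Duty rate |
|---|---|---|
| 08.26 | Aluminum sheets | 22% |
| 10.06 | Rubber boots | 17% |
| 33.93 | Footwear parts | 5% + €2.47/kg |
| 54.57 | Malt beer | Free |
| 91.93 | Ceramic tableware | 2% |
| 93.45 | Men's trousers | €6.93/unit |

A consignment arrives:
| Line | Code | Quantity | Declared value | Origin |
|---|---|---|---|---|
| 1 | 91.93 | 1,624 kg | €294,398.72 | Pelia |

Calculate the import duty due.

Line 1 (91.93, Pelia, 1,624 kg, €294,398.72):
Base rate for 91.93 is 2%.
Duty = €294,398.72 × 2% = €5,887.97.

€5,887.97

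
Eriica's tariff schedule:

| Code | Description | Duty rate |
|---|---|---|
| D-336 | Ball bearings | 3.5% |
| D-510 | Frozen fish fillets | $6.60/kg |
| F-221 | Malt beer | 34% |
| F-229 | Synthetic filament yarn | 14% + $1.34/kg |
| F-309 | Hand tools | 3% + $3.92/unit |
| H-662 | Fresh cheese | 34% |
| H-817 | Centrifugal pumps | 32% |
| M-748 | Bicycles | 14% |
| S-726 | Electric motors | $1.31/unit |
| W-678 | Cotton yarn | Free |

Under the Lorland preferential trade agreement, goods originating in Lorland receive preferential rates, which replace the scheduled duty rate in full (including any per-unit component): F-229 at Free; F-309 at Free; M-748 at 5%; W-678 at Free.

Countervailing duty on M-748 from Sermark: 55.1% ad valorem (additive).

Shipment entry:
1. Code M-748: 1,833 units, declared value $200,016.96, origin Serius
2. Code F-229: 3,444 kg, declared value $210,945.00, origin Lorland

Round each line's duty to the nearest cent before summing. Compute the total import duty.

Line 1 (M-748, Serius, 1,833 units, $200,016.96):
Base rate for M-748 is 14%.
M-748 has an FTA preferential rate, but origin Serius is not Lorland; base rate stands.
The additional-duty order on M-748 targets Sermark, not Serius; it does not apply.
Duty = $200,016.96 × 14% = $28,002.37.
Line 2 (F-229, Lorland, 3,444 kg, $210,945.00):
Base rate for F-229 is 14% + $1.34/kg.
Origin Lorland qualifies under the Eriica–Lorland agreement and F-229 is covered: preferential rate Free applies instead.
Duty = $210,945.00 × 0% = $0.00.
Total = $28,002.37 + $0.00 = $28,002.37.

$28,002.37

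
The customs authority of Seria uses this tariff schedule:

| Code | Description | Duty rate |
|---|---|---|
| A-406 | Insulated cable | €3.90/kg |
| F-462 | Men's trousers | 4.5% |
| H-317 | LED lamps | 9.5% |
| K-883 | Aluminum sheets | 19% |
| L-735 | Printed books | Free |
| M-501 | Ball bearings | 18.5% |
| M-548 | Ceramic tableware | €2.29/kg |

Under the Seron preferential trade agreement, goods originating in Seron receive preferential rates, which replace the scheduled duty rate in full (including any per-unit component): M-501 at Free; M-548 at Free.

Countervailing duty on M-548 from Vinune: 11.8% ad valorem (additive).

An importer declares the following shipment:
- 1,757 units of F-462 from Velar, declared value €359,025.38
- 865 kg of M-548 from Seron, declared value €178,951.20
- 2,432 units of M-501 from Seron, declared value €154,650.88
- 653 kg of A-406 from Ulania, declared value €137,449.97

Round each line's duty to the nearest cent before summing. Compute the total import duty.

€18,702.84

Line 1 (F-462, Velar, 1,757 units, €359,025.38):
Base rate for F-462 is 4.5%.
Duty = €359,025.38 × 4.5% = €16,156.14.
Line 2 (M-548, Seron, 865 kg, €178,951.20):
Base rate for M-548 is €2.29/kg.
Origin Seron qualifies under the Seria–Seron agreement and M-548 is covered: preferential rate Free applies instead.
The additional-duty order on M-548 targets Vinune, not Seron; it does not apply.
Duty = €178,951.20 × 0% = €0.00.
Line 3 (M-501, Seron, 2,432 units, €154,650.88):
Base rate for M-501 is 18.5%.
Origin Seron qualifies under the Seria–Seron agreement and M-501 is covered: preferential rate Free applies instead.
Duty = €154,650.88 × 0% = €0.00.
Line 4 (A-406, Ulania, 653 kg, €137,449.97):
Base rate for A-406 is €3.90/kg.
Duty = 653 × €3.90 = €2,546.70.
Total = €16,156.14 + €0.00 + €0.00 + €2,546.70 = €18,702.84.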